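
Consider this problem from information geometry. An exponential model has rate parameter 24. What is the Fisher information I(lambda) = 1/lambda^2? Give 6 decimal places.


Fisher information for exponential: I(lambda) = 1/lambda^2.
lambda = 24, lambda^2 = 576.
I = 1/576 = 0.001736

0.001736


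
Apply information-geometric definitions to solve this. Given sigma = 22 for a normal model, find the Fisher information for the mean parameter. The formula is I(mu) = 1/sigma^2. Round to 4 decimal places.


The Fisher information for the mean of a normal distribution is I(mu) = 1/sigma^2.
sigma = 22, so sigma^2 = 484.
I(mu) = 1/484 = 0.0021

0.0021


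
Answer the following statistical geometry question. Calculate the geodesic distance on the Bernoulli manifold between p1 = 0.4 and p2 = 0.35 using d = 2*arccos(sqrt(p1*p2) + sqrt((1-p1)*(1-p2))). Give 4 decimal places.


Geodesic distance on Bernoulli manifold:
d(p1,p2) = 2*arccos(sqrt(p1*p2) + sqrt((1-p1)*(1-p2))).
sqrt(p1*p2) = sqrt(0.4*0.35) = 0.374166.
sqrt((1-p1)*(1-p2)) = sqrt(0.6*0.65) = 0.6245.
arg = 0.374166 + 0.6245 = 0.998666.
d = 2*arccos(0.998666) = 0.1033

0.1033


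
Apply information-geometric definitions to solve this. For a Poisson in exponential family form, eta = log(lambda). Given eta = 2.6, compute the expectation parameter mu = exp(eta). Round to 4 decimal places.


Expectation parameter for Poisson exponential family:
mu = exp(eta).
eta = 2.6.
mu = exp(2.6) = 13.4637

13.4637


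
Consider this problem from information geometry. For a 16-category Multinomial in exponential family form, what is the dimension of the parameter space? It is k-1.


Exponential family dimension calculation:
For Multinomial with k=16 categories, dim = k-1 = 15.

15


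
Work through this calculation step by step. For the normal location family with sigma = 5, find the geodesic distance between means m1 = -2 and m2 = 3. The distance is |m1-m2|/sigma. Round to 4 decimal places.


On the fixed-variance normal subfamily, geodesic distance = |m1-m2|/sigma.
|-2 - 3| = 5.
sigma = 5.
d = 5/5 = 1.0000

1.0000


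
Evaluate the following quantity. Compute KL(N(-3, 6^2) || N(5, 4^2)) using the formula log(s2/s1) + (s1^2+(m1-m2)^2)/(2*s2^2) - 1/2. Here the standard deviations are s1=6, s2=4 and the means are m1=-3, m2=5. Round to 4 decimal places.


KL divergence between normal distributions:
KL = log(s2/s1) + (s1^2 + (m1-m2)^2)/(2*s2^2) - 1/2.
log(4/6) = -0.405465.
(6^2 + (-3-5)^2)/(2*4^2) = (36 + 64)/32 = 3.125.
KL = -0.405465 + 3.125 - 0.5 = 2.2195

2.2195


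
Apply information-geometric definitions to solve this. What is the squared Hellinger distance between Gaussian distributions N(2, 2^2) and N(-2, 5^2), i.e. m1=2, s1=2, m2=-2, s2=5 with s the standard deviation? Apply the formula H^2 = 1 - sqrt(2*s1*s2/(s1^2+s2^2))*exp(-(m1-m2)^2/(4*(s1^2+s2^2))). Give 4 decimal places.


Squared Hellinger distance for Gaussians:
H^2 = 1 - sqrt(2*s1*s2/(s1^2+s2^2)) * exp(-(m1-m2)^2/(4*(s1^2+s2^2))).
s1^2 = 4, s2^2 = 25, s1^2+s2^2 = 29.
sqrt(2*2*5/(29)) = 0.830455.
(m1-m2)^2 = (4)^2 = 16.
exp(-16/(4*29)) = exp(-0.137931) = 0.871159.
H^2 = 1 - 0.830455*0.871159 = 0.2765

0.2765


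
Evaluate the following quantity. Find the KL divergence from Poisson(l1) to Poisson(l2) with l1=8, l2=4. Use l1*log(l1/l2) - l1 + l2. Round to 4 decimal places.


KL divergence for Poisson:
KL = l1*log(l1/l2) - l1 + l2.
l1 = 8, l2 = 4.
log(8/4) = 0.693147.
l1*log(l1/l2) = 8 * 0.693147 = 5.545177.
KL = 5.545177 - 8 + 4 = 1.5452

1.5452


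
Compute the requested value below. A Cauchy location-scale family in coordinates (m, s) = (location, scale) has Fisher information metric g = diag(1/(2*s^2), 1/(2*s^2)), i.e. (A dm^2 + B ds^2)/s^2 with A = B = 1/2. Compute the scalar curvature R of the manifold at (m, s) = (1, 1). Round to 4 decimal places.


The metric has the form g = (A dm^2 + B ds^2)/s^2 with A = 1/2, B = 1/2.
Substitute u = sqrt(A/B)*m: g = B*(du^2 + ds^2)/s^2, i.e. B times the
Poincare upper half-plane metric, which has constant Gaussian curvature -1.
Scaling a 2D metric by a constant c divides the Gaussian curvature by c,
so K = -1/B = -1/(1/2) = -2.0000 everywhere (the point (m, s) = (1, 1) is irrelevant:
the curvature is constant).
Scalar curvature in dimension 2: R = 2K = -2/(1/2) = -4.0000.

-4.0000


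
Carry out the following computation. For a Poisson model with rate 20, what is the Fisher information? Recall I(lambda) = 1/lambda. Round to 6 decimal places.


Fisher information for Poisson: I(lambda) = 1/lambda.
lambda = 20.
I(lambda) = 1/20 = 0.050000

0.050000


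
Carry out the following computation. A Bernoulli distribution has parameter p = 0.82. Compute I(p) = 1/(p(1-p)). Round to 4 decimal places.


For Bernoulli(p), Fisher information is I(p) = 1/(p*(1-p)).
p = 0.82, 1-p = 0.18.
p*(1-p) = 0.1476.
I(p) = 1/0.1476 = 6.7751

6.7751


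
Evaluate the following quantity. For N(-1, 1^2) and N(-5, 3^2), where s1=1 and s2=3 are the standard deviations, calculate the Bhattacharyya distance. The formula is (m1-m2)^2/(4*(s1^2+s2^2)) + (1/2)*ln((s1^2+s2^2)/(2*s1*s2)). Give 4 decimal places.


Bhattacharyya distance between two Gaussians:
DB = (m1-m2)^2/(4*(s1^2+s2^2)) + (1/2)*ln((s1^2+s2^2)/(2*s1*s2)).
(m1-m2)^2 = (4)^2 = 16.
s1^2+s2^2 = 1 + 9 = 10.
term1 = 16/40 = 0.4.
term2 = 0.5*ln(10/6.0) = 0.255413.
DB = 0.4 + 0.255413 = 0.6554

0.6554


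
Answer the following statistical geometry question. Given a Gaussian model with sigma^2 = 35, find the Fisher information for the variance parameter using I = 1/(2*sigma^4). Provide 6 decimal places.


Fisher information for variance: I(sigma^2) = 1/(2*sigma^4).
sigma^2 = 35, so sigma^4 = 1225.
I = 1/(2*1225) = 1/2450 = 0.000408

0.000408


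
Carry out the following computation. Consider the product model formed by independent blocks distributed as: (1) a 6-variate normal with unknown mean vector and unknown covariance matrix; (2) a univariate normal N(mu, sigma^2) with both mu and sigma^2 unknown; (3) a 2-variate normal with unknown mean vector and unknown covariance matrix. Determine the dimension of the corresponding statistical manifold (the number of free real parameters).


The dimension of a statistical manifold equals the number of free
(independent) real parameters of the model. For a product of independent
blocks the parameter counts add.
- 6-variate normal: 6 (mean) + 6*7/2 = 21 (symmetric covariance) = 27.
- normal (mu, sigma^2): 2.
- 2-variate normal: 2 (mean) + 2*3/2 = 3 (symmetric covariance) = 5.
Total = 27 + 2 + 5 = 34.
Dimension = 34

34


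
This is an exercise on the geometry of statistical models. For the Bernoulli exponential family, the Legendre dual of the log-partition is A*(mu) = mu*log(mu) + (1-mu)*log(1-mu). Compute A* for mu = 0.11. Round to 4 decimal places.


Legendre transform for Bernoulli:
A*(mu) = mu*log(mu) + (1-mu)*log(1-mu).
mu = 0.11, 1-mu = 0.89.
mu*log(mu) = 0.11*log(0.11) = -0.2428.
(1-mu)*log(1-mu) = 0.89*log(0.89) = -0.103715.
A* = -0.2428 + -0.103715 = -0.3465

-0.3465


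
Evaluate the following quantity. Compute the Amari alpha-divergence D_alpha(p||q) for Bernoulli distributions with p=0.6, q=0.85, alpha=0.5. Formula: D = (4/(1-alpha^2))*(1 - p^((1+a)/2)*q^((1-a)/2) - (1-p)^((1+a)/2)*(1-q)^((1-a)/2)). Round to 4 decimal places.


Amari alpha-divergence:
D = (4/(1-alpha^2))*(1 - p^((1+a)/2)*q^((1-a)/2) - (1-p)^((1+a)/2)*(1-q)^((1-a)/2)).
alpha = 0.5, p = 0.6, q = 0.85.
e1 = (1+alpha)/2 = 0.75, e2 = (1-alpha)/2 = 0.25.
t1 = p^e1 * q^e2 = 0.6^0.75 * 0.85^0.25 = 0.654588.
t2 = (1-p)^e1 * (1-q)^e2 = 0.4^0.75 * 0.15^0.25 = 0.313017.
4/(1-alpha^2) = 5.333333.
D = 5.333333*(1 - 0.654588 - 0.313017) = 0.1728

0.1728


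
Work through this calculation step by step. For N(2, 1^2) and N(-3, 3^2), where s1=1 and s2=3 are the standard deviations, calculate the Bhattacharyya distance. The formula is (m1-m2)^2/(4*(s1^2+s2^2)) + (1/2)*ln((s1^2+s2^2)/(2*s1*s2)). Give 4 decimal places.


Bhattacharyya distance between two Gaussians:
DB = (m1-m2)^2/(4*(s1^2+s2^2)) + (1/2)*ln((s1^2+s2^2)/(2*s1*s2)).
(m1-m2)^2 = (5)^2 = 25.
s1^2+s2^2 = 1 + 9 = 10.
term1 = 25/40 = 0.625.
term2 = 0.5*ln(10/6.0) = 0.255413.
DB = 0.625 + 0.255413 = 0.8804

0.8804


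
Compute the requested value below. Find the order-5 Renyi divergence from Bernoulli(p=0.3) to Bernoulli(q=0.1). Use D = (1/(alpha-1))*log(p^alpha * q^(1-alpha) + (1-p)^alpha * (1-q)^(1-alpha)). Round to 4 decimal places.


Renyi divergence of order alpha between Bernoulli distributions:
D = (1/(alpha-1))*log(p^alpha * q^(1-alpha) + (1-p)^alpha * (1-q)^(1-alpha)).
alpha = 5, p = 0.3, q = 0.1.
p^alpha * q^(1-alpha) = 0.3^5 * 0.1^-4 = 24.3.
(1-p)^alpha * (1-q)^(1-alpha) = 0.7^5 * 0.9^-4 = 0.256165.
sum = 24.3 + 0.256165 = 24.556165.
D = (1/4)*log(24.556165) = 0.8002

0.8002


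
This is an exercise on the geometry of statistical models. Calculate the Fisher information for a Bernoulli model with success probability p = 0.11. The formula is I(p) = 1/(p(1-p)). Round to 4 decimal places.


For Bernoulli(p), Fisher information is I(p) = 1/(p*(1-p)).
p = 0.11, 1-p = 0.89.
p*(1-p) = 0.0979.
I(p) = 1/0.0979 = 10.2145

10.2145


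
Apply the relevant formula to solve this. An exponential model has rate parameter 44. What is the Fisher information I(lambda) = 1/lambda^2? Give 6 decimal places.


Fisher information for exponential: I(lambda) = 1/lambda^2.
lambda = 44, lambda^2 = 1936.
I = 1/1936 = 0.000517

0.000517


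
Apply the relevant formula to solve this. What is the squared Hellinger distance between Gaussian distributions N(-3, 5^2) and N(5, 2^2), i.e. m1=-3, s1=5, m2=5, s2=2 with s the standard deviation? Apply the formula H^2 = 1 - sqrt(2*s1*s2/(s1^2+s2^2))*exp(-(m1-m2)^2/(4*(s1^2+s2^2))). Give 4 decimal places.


Squared Hellinger distance for Gaussians:
H^2 = 1 - sqrt(2*s1*s2/(s1^2+s2^2)) * exp(-(m1-m2)^2/(4*(s1^2+s2^2))).
s1^2 = 25, s2^2 = 4, s1^2+s2^2 = 29.
sqrt(2*5*2/(29)) = 0.830455.
(m1-m2)^2 = (-8)^2 = 64.
exp(-64/(4*29)) = exp(-0.551724) = 0.575956.
H^2 = 1 - 0.830455*0.575956 = 0.5217

0.5217


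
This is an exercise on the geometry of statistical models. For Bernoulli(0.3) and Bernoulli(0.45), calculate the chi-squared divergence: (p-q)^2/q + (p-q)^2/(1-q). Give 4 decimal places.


Chi-squared divergence between Bernoulli distributions:
chi^2 = (p-q)^2/q + (p-q)^2/(1-q).
p = 0.3, q = 0.45, p-q = -0.15.
(p-q)^2 = 0.0225.
term1 = 0.0225/0.45 = 0.05.
term2 = 0.0225/0.55 = 0.040909.
chi^2 = 0.05 + 0.040909 = 0.0909

0.0909


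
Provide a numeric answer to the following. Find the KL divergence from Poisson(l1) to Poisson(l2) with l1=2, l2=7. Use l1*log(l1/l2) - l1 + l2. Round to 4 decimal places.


KL divergence for Poisson:
KL = l1*log(l1/l2) - l1 + l2.
l1 = 2, l2 = 7.
log(2/7) = -1.252763.
l1*log(l1/l2) = 2 * -1.252763 = -2.505526.
KL = -2.505526 - 2 + 7 = 2.4945

2.4945


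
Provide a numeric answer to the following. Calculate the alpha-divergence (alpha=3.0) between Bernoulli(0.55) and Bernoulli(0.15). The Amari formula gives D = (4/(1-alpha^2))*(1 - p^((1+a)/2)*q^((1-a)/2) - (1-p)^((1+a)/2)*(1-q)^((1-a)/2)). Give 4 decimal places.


Amari alpha-divergence:
D = (4/(1-alpha^2))*(1 - p^((1+a)/2)*q^((1-a)/2) - (1-p)^((1+a)/2)*(1-q)^((1-a)/2)).
alpha = 3.0, p = 0.55, q = 0.15.
e1 = (1+alpha)/2 = 2.0, e2 = (1-alpha)/2 = -1.0.
t1 = p^e1 * q^e2 = 0.55^2.0 * 0.15^-1.0 = 2.016667.
t2 = (1-p)^e1 * (1-q)^e2 = 0.45^2.0 * 0.85^-1.0 = 0.238235.
4/(1-alpha^2) = -0.5.
D = -0.5*(1 - 2.016667 - 0.238235) = 0.6275

0.6275


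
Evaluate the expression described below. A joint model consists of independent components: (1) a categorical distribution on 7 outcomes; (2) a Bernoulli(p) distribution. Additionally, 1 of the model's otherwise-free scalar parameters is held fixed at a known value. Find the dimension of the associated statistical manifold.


The dimension of a statistical manifold equals the number of free
(independent) real parameters of the model. For a product of independent
blocks the parameter counts add.
- categorical on 7 outcomes (probabilities sum to 1): 7-1 = 6.
- Bernoulli (p): 1.
Total = 6 + 1 = 7.
1 parameter(s) fixed at known values: 7 - 1 = 6.
Dimension = 6

6


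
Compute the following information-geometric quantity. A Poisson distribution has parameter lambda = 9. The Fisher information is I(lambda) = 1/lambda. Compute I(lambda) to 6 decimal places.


Fisher information for Poisson: I(lambda) = 1/lambda.
lambda = 9.
I(lambda) = 1/9 = 0.111111

0.111111


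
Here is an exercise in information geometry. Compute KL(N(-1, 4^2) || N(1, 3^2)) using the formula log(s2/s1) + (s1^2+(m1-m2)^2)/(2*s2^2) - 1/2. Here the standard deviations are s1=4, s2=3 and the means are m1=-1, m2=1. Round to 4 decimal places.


KL divergence between normal distributions:
KL = log(s2/s1) + (s1^2 + (m1-m2)^2)/(2*s2^2) - 1/2.
log(3/4) = -0.287682.
(4^2 + (-1-1)^2)/(2*3^2) = (16 + 4)/18 = 1.111111.
KL = -0.287682 + 1.111111 - 0.5 = 0.3234

0.3234


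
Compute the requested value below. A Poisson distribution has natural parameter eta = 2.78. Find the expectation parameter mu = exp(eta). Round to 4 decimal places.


Expectation parameter for Poisson exponential family:
mu = exp(eta).
eta = 2.78.
mu = exp(2.78) = 16.1190

16.1190


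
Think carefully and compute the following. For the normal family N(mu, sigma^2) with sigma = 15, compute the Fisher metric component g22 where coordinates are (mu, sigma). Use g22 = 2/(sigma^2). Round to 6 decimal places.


For the 2-parameter normal family, the Fisher metric has:
  g11 = 1/sigma^2, g22 = 2/sigma^2.
sigma = 15, sigma^2 = 225.
g22 = 0.008889

0.008889


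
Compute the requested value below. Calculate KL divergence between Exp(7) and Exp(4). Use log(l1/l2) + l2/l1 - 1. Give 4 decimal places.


KL divergence for exponential family:
KL = log(l1/l2) + l2/l1 - 1.
log(7/4) = 0.559616.
4/7 = 0.571429.
KL = 0.559616 + 0.571429 - 1 = 0.1310

0.1310


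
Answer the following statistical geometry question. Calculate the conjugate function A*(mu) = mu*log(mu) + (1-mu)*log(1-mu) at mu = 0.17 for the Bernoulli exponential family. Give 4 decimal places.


Legendre transform for Bernoulli:
A*(mu) = mu*log(mu) + (1-mu)*log(1-mu).
mu = 0.17, 1-mu = 0.83.
mu*log(mu) = 0.17*log(0.17) = -0.301233.
(1-mu)*log(1-mu) = 0.83*log(0.83) = -0.154654.
A* = -0.301233 + -0.154654 = -0.4559

-0.4559


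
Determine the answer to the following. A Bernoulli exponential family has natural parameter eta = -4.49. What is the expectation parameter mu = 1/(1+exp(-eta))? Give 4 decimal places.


Dual coordinate (expectation parameter) for Bernoulli:
mu = 1/(1+exp(-eta)).
eta = -4.49.
exp(-eta) = exp(4.49) = 89.121446.
mu = 1/(1+89.121446) = 0.0111

0.0111


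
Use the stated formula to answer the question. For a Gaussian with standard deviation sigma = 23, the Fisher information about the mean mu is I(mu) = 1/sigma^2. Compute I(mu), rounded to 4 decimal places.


The Fisher information for the mean of a normal distribution is I(mu) = 1/sigma^2.
sigma = 23, so sigma^2 = 529.
I(mu) = 1/529 = 0.0019

0.0019


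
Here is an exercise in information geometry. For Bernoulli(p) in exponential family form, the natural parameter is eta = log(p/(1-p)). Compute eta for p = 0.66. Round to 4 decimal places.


Natural parameter for Bernoulli: eta = log(p/(1-p)).
p = 0.66, 1-p = 0.34.
p/(1-p) = 1.941176.
eta = log(1.941176) = 0.6633

0.6633


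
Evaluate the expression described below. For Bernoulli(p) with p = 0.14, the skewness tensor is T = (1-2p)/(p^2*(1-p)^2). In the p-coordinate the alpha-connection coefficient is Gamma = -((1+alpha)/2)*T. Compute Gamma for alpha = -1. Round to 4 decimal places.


Skewness (Amari-Chentsov) tensor: T = (1-2p)/(p^2*(1-p)^2).
p = 0.14, 1-2p = 0.72, p^2 = 0.0196, (1-p)^2 = 0.7396.
T = 0.72/(0.0196 * 0.7396) = 49.668326.
In the p-coordinate, Gamma^(alpha) = Gamma^(0) - (alpha/2)*T with Gamma^(0) = (1/2)*g'(p) = -T/2,
so Gamma^(alpha) = -((1+alpha)/2)*T.
alpha = -1, -(1+alpha)/2 = 0.0.
Gamma = 0.0 * 49.668326 = 0.0000

0.0000


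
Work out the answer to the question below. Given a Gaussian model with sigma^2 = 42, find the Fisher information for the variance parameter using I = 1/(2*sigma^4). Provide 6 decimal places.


Fisher information for variance: I(sigma^2) = 1/(2*sigma^4).
sigma^2 = 42, so sigma^4 = 1764.
I = 1/(2*1764) = 1/3528 = 0.000283

0.000283


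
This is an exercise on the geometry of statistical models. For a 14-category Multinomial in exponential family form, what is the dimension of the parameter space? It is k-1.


Exponential family dimension calculation:
For Multinomial with k=14 categories, dim = k-1 = 13.

13


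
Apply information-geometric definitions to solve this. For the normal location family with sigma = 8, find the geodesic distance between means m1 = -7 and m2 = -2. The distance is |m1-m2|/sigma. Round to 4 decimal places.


On the fixed-variance normal subfamily, geodesic distance = |m1-m2|/sigma.
|-7 - -2| = 5.
sigma = 8.
d = 5/8 = 0.6250

0.6250


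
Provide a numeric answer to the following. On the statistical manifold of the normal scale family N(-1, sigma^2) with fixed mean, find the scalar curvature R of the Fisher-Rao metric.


This family has a single free parameter, so its statistical manifold
is 1-dimensional. The Riemann curvature tensor of any 1-dimensional
Riemannian manifold vanishes identically, so R = 0.

0


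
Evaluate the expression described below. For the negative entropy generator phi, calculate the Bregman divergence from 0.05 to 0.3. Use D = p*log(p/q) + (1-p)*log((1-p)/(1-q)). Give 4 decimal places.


Bregman divergence with negative entropy generator:
D = p*log(p/q) + (1-p)*log((1-p)/(1-q)).
p = 0.05, q = 0.3.
p*log(p/q) = 0.05*log(0.05/0.3) = -0.089588.
(1-p)*log((1-p)/(1-q)) = 0.95*log(0.95/0.7) = 0.290113.
D = -0.089588 + 0.290113 = 0.2005

0.2005


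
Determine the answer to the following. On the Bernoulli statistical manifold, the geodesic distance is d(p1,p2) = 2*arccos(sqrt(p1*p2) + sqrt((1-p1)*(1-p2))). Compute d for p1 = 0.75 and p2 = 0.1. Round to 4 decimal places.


Geodesic distance on Bernoulli manifold:
d(p1,p2) = 2*arccos(sqrt(p1*p2) + sqrt((1-p1)*(1-p2))).
sqrt(p1*p2) = sqrt(0.75*0.1) = 0.273861.
sqrt((1-p1)*(1-p2)) = sqrt(0.25*0.9) = 0.474342.
arg = 0.273861 + 0.474342 = 0.748203.
d = 2*arccos(0.748203) = 1.4509

1.4509


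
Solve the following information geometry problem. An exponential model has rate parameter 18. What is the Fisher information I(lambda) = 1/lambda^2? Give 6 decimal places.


Fisher information for exponential: I(lambda) = 1/lambda^2.
lambda = 18, lambda^2 = 324.
I = 1/324 = 0.003086

0.003086


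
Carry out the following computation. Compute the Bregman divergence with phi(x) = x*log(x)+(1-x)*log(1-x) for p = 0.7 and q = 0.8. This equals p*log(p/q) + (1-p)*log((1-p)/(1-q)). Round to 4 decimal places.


Bregman divergence with negative entropy generator:
D = p*log(p/q) + (1-p)*log((1-p)/(1-q)).
p = 0.7, q = 0.8.
p*log(p/q) = 0.7*log(0.7/0.8) = -0.093472.
(1-p)*log((1-p)/(1-q)) = 0.3*log(0.3/0.2) = 0.12164.
D = -0.093472 + 0.12164 = 0.0282

0.0282


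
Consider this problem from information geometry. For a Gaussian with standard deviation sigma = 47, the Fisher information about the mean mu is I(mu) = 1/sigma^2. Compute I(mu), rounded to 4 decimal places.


The Fisher information for the mean of a normal distribution is I(mu) = 1/sigma^2.
sigma = 47, so sigma^2 = 2209.
I(mu) = 1/2209 = 0.0005

0.0005


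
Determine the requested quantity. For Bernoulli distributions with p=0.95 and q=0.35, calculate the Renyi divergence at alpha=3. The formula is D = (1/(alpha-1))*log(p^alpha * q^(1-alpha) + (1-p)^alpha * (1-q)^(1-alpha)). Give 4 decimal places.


Renyi divergence of order alpha between Bernoulli distributions:
D = (1/(alpha-1))*log(p^alpha * q^(1-alpha) + (1-p)^alpha * (1-q)^(1-alpha)).
alpha = 3, p = 0.95, q = 0.35.
p^alpha * q^(1-alpha) = 0.95^3 * 0.35^-2 = 6.99898.
(1-p)^alpha * (1-q)^(1-alpha) = 0.05^3 * 0.65^-2 = 0.000296.
sum = 6.99898 + 0.000296 = 6.999275.
D = (1/2)*log(6.999275) = 0.9729

0.9729


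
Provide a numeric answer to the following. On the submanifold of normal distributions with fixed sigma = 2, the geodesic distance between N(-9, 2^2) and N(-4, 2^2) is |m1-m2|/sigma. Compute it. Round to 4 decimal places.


On the fixed-variance normal subfamily, geodesic distance = |m1-m2|/sigma.
|-9 - -4| = 5.
sigma = 2.
d = 5/2 = 2.5000

2.5000


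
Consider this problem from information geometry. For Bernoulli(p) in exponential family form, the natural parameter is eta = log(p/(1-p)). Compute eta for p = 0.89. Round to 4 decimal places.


Natural parameter for Bernoulli: eta = log(p/(1-p)).
p = 0.89, 1-p = 0.11.
p/(1-p) = 8.090909.
eta = log(8.090909) = 2.0907

2.0907


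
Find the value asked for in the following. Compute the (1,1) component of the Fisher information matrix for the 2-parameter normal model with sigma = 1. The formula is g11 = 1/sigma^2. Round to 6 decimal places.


For the 2-parameter normal family, the Fisher metric has:
  g11 = 1/sigma^2, g22 = 2/sigma^2.
sigma = 1, sigma^2 = 1.
g11 = 1.000000

1.000000


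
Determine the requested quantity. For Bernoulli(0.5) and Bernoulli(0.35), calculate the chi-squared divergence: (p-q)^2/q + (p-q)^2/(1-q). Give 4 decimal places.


Chi-squared divergence between Bernoulli distributions:
chi^2 = (p-q)^2/q + (p-q)^2/(1-q).
p = 0.5, q = 0.35, p-q = 0.15.
(p-q)^2 = 0.0225.
term1 = 0.0225/0.35 = 0.064286.
term2 = 0.0225/0.65 = 0.034615.
chi^2 = 0.064286 + 0.034615 = 0.0989

0.0989


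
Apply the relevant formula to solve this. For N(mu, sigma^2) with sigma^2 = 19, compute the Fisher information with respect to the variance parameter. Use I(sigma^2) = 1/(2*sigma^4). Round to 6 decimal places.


Fisher information for variance: I(sigma^2) = 1/(2*sigma^4).
sigma^2 = 19, so sigma^4 = 361.
I = 1/(2*361) = 1/722 = 0.001385

0.001385


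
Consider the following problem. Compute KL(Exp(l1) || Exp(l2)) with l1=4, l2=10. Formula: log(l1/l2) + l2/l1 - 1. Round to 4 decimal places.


KL divergence for exponential family:
KL = log(l1/l2) + l2/l1 - 1.
log(4/10) = -0.916291.
10/4 = 2.5.
KL = -0.916291 + 2.5 - 1 = 0.5837

0.5837


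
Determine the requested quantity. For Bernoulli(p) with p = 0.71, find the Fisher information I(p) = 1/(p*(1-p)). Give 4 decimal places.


For Bernoulli(p), Fisher information is I(p) = 1/(p*(1-p)).
p = 0.71, 1-p = 0.29.
p*(1-p) = 0.2059.
I(p) = 1/0.2059 = 4.8567

4.8567


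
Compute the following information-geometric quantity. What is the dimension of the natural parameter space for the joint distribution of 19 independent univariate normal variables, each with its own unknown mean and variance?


Exponential family dimension calculation:
Each univariate normal has two natural parameters (mu/sigma^2 and -1/(2 sigma^2)).
With 19 independent components, dim = 2 * 19 = 38.

38


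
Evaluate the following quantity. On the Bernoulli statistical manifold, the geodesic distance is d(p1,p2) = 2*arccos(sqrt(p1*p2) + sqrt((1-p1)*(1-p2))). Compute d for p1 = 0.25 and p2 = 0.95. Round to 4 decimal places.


Geodesic distance on Bernoulli manifold:
d(p1,p2) = 2*arccos(sqrt(p1*p2) + sqrt((1-p1)*(1-p2))).
sqrt(p1*p2) = sqrt(0.25*0.95) = 0.48734.
sqrt((1-p1)*(1-p2)) = sqrt(0.75*0.05) = 0.193649.
arg = 0.48734 + 0.193649 = 0.680989.
d = 2*arccos(0.680989) = 1.6434

1.6434


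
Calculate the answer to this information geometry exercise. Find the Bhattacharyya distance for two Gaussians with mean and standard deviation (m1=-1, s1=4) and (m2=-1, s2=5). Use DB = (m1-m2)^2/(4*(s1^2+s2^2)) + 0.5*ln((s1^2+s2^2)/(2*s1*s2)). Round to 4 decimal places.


Bhattacharyya distance between two Gaussians:
DB = (m1-m2)^2/(4*(s1^2+s2^2)) + (1/2)*ln((s1^2+s2^2)/(2*s1*s2)).
(m1-m2)^2 = (0)^2 = 0.
s1^2+s2^2 = 16 + 25 = 41.
term1 = 0/164 = 0.0.
term2 = 0.5*ln(41/40.0) = 0.012346.
DB = 0.0 + 0.012346 = 0.0123

0.0123


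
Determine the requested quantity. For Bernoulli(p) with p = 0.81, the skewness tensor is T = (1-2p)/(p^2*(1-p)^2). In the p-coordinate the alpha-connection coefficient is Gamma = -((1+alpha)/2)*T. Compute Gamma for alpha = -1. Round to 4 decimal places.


Skewness (Amari-Chentsov) tensor: T = (1-2p)/(p^2*(1-p)^2).
p = 0.81, 1-2p = -0.62, p^2 = 0.6561, (1-p)^2 = 0.0361.
T = -0.62/(0.6561 * 0.0361) = -26.176673.
In the p-coordinate, Gamma^(alpha) = Gamma^(0) - (alpha/2)*T with Gamma^(0) = (1/2)*g'(p) = -T/2,
so Gamma^(alpha) = -((1+alpha)/2)*T.
alpha = -1, -(1+alpha)/2 = 0.0.
Gamma = 0.0 * -26.176673 = 0.0000

0.0000


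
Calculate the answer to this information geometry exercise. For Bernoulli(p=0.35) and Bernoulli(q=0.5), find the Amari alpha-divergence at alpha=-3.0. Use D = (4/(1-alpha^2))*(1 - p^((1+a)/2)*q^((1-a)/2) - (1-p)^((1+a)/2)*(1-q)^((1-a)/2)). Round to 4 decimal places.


Amari alpha-divergence:
D = (4/(1-alpha^2))*(1 - p^((1+a)/2)*q^((1-a)/2) - (1-p)^((1+a)/2)*(1-q)^((1-a)/2)).
alpha = -3.0, p = 0.35, q = 0.5.
e1 = (1+alpha)/2 = -1.0, e2 = (1-alpha)/2 = 2.0.
t1 = p^e1 * q^e2 = 0.35^-1.0 * 0.5^2.0 = 0.714286.
t2 = (1-p)^e1 * (1-q)^e2 = 0.65^-1.0 * 0.5^2.0 = 0.384615.
4/(1-alpha^2) = -0.5.
D = -0.5*(1 - 0.714286 - 0.384615) = 0.0495

0.0495


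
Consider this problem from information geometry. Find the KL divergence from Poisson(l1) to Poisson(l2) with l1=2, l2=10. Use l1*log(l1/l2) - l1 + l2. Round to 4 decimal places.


KL divergence for Poisson:
KL = l1*log(l1/l2) - l1 + l2.
l1 = 2, l2 = 10.
log(2/10) = -1.609438.
l1*log(l1/l2) = 2 * -1.609438 = -3.218876.
KL = -3.218876 - 2 + 10 = 4.7811

4.7811


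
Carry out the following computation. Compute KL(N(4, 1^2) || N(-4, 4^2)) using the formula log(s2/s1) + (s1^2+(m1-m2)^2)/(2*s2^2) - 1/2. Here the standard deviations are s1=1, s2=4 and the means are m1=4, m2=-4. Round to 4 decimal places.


KL divergence between normal distributions:
KL = log(s2/s1) + (s1^2 + (m1-m2)^2)/(2*s2^2) - 1/2.
log(4/1) = 1.386294.
(1^2 + (4--4)^2)/(2*4^2) = (1 + 64)/32 = 2.03125.
KL = 1.386294 + 2.03125 - 0.5 = 2.9175

2.9175


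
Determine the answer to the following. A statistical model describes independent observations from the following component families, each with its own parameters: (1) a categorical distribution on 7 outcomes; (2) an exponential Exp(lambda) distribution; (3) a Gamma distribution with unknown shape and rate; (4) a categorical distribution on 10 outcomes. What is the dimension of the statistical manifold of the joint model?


The dimension of a statistical manifold equals the number of free
(independent) real parameters of the model. For a product of independent
blocks the parameter counts add.
- categorical on 7 outcomes (probabilities sum to 1): 7-1 = 6.
- exponential (lambda): 1.
- Gamma (shape, rate): 2.
- categorical on 10 outcomes (probabilities sum to 1): 10-1 = 9.
Total = 6 + 1 + 2 + 9 = 18.
Dimension = 18

18


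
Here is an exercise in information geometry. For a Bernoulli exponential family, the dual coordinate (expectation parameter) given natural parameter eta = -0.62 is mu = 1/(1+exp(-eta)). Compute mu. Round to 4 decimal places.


Dual coordinate (expectation parameter) for Bernoulli:
mu = 1/(1+exp(-eta)).
eta = -0.62.
exp(-eta) = exp(0.62) = 1.858928.
mu = 1/(1+1.858928) = 0.3498

0.3498


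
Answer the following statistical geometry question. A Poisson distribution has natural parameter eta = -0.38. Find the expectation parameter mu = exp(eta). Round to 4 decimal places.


Expectation parameter for Poisson exponential family:
mu = exp(eta).
eta = -0.38.
mu = exp(-0.38) = 0.6839

0.6839


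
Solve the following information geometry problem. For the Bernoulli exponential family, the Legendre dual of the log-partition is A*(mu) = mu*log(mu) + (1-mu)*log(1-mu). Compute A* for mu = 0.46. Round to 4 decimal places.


Legendre transform for Bernoulli:
A*(mu) = mu*log(mu) + (1-mu)*log(1-mu).
mu = 0.46, 1-mu = 0.54.
mu*log(mu) = 0.46*log(0.46) = -0.357203.
(1-mu)*log(1-mu) = 0.54*log(0.54) = -0.332741.
A* = -0.357203 + -0.332741 = -0.6899

-0.6899


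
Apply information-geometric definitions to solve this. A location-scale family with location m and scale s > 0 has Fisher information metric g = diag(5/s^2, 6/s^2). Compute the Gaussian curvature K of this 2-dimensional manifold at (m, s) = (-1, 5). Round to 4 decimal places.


The metric has the form g = (A dm^2 + B ds^2)/s^2 with A = 5, B = 6.
Substitute u = sqrt(A/B)*m: g = B*(du^2 + ds^2)/s^2, i.e. B times the
Poincare upper half-plane metric, which has constant Gaussian curvature -1.
Scaling a 2D metric by a constant c divides the Gaussian curvature by c,
so K = -1/B = -1/(6) = -0.1667 everywhere (the point (m, s) = (-1, 5) is irrelevant:
the curvature is constant).
The requested Gaussian curvature is K = -0.1667.

-0.1667


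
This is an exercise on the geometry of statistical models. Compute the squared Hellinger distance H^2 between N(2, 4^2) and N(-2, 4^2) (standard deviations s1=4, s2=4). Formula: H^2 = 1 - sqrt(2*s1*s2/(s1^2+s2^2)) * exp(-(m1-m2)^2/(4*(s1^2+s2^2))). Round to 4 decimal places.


Squared Hellinger distance for Gaussians:
H^2 = 1 - sqrt(2*s1*s2/(s1^2+s2^2)) * exp(-(m1-m2)^2/(4*(s1^2+s2^2))).
s1^2 = 16, s2^2 = 16, s1^2+s2^2 = 32.
sqrt(2*4*4/(32)) = 1.0.
(m1-m2)^2 = (4)^2 = 16.
exp(-16/(4*32)) = exp(-0.125) = 0.882497.
H^2 = 1 - 1.0*0.882497 = 0.1175

0.1175


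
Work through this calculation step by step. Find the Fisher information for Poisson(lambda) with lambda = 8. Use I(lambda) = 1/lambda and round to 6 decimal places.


Fisher information for Poisson: I(lambda) = 1/lambda.
lambda = 8.
I(lambda) = 1/8 = 0.125000

0.125000


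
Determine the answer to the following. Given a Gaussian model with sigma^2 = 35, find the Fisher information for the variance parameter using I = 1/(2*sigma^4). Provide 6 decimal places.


Fisher information for variance: I(sigma^2) = 1/(2*sigma^4).
sigma^2 = 35, so sigma^4 = 1225.
I = 1/(2*1225) = 1/2450 = 0.000408

0.000408


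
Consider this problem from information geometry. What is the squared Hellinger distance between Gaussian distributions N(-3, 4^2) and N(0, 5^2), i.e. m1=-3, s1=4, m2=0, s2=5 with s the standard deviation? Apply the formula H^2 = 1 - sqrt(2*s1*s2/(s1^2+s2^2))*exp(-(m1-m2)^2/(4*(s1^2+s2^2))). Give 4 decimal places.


Squared Hellinger distance for Gaussians:
H^2 = 1 - sqrt(2*s1*s2/(s1^2+s2^2)) * exp(-(m1-m2)^2/(4*(s1^2+s2^2))).
s1^2 = 16, s2^2 = 25, s1^2+s2^2 = 41.
sqrt(2*4*5/(41)) = 0.98773.
(m1-m2)^2 = (-3)^2 = 9.
exp(-9/(4*41)) = exp(-0.054878) = 0.946601.
H^2 = 1 - 0.98773*0.946601 = 0.0650

0.0650


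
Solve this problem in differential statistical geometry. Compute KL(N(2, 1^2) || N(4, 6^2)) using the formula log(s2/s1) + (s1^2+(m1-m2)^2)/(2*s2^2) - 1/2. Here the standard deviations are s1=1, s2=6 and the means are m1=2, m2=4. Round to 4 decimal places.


KL divergence between normal distributions:
KL = log(s2/s1) + (s1^2 + (m1-m2)^2)/(2*s2^2) - 1/2.
log(6/1) = 1.791759.
(1^2 + (2-4)^2)/(2*6^2) = (1 + 4)/72 = 0.069444.
KL = 1.791759 + 0.069444 - 0.5 = 1.3612

1.3612


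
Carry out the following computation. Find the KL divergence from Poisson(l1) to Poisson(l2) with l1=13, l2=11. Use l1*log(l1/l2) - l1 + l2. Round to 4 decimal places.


KL divergence for Poisson:
KL = l1*log(l1/l2) - l1 + l2.
l1 = 13, l2 = 11.
log(13/11) = 0.167054.
l1*log(l1/l2) = 13 * 0.167054 = 2.171703.
KL = 2.171703 - 13 + 11 = 0.1717

0.1717


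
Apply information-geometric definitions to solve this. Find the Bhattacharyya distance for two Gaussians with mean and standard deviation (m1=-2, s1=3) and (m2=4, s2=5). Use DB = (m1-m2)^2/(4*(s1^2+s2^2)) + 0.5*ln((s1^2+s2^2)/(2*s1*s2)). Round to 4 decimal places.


Bhattacharyya distance between two Gaussians:
DB = (m1-m2)^2/(4*(s1^2+s2^2)) + (1/2)*ln((s1^2+s2^2)/(2*s1*s2)).
(m1-m2)^2 = (-6)^2 = 36.
s1^2+s2^2 = 9 + 25 = 34.
term1 = 36/136 = 0.264706.
term2 = 0.5*ln(34/30.0) = 0.062582.
DB = 0.264706 + 0.062582 = 0.3273

0.3273


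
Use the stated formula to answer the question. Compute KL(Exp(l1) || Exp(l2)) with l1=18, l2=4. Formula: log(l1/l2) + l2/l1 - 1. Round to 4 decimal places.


KL divergence for exponential family:
KL = log(l1/l2) + l2/l1 - 1.
log(18/4) = 1.504077.
4/18 = 0.222222.
KL = 1.504077 + 0.222222 - 1 = 0.7263

0.7263


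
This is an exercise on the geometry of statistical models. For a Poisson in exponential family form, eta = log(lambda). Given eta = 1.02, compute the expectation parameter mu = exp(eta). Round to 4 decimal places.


Expectation parameter for Poisson exponential family:
mu = exp(eta).
eta = 1.02.
mu = exp(1.02) = 2.7732

2.7732


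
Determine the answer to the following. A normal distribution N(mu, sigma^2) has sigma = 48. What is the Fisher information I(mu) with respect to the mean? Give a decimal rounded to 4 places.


The Fisher information for the mean of a normal distribution is I(mu) = 1/sigma^2.
sigma = 48, so sigma^2 = 2304.
I(mu) = 1/2304 = 0.0004

0.0004


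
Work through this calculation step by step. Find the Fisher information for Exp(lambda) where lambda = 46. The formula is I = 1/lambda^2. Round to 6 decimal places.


Fisher information for exponential: I(lambda) = 1/lambda^2.
lambda = 46, lambda^2 = 2116.
I = 1/2116 = 0.000473

0.000473


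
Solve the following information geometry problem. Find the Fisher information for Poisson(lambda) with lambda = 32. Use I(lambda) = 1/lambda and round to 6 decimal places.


Fisher information for Poisson: I(lambda) = 1/lambda.
lambda = 32.
I(lambda) = 1/32 = 0.031250

0.031250


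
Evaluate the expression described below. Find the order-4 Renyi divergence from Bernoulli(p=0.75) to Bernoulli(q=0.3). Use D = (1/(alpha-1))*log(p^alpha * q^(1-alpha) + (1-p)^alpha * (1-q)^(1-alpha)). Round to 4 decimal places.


Renyi divergence of order alpha between Bernoulli distributions:
D = (1/(alpha-1))*log(p^alpha * q^(1-alpha) + (1-p)^alpha * (1-q)^(1-alpha)).
alpha = 4, p = 0.75, q = 0.3.
p^alpha * q^(1-alpha) = 0.75^4 * 0.3^-3 = 11.71875.
(1-p)^alpha * (1-q)^(1-alpha) = 0.25^4 * 0.7^-3 = 0.011388.
sum = 11.71875 + 0.011388 = 11.730138.
D = (1/3)*log(11.730138) = 0.8207

0.8207


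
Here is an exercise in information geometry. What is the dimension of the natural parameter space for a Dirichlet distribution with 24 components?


Exponential family dimension calculation:
Dirichlet with 24 components has 24 natural parameters.

24


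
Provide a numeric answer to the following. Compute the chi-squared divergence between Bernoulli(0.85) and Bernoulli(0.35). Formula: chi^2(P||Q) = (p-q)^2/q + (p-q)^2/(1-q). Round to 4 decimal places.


Chi-squared divergence between Bernoulli distributions:
chi^2 = (p-q)^2/q + (p-q)^2/(1-q).
p = 0.85, q = 0.35, p-q = 0.5.
(p-q)^2 = 0.25.
term1 = 0.25/0.35 = 0.714286.
term2 = 0.25/0.65 = 0.384615.
chi^2 = 0.714286 + 0.384615 = 1.0989

1.0989


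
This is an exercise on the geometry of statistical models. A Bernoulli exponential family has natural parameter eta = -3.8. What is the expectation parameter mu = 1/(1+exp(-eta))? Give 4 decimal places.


Dual coordinate (expectation parameter) for Bernoulli:
mu = 1/(1+exp(-eta)).
eta = -3.8.
exp(-eta) = exp(3.8) = 44.701184.
mu = 1/(1+44.701184) = 0.0219

0.0219


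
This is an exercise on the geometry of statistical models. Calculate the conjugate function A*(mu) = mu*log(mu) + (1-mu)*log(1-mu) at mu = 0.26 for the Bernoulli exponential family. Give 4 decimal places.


Legendre transform for Bernoulli:
A*(mu) = mu*log(mu) + (1-mu)*log(1-mu).
mu = 0.26, 1-mu = 0.74.
mu*log(mu) = 0.26*log(0.26) = -0.350239.
(1-mu)*log(1-mu) = 0.74*log(0.74) = -0.222818.
A* = -0.350239 + -0.222818 = -0.5731

-0.5731


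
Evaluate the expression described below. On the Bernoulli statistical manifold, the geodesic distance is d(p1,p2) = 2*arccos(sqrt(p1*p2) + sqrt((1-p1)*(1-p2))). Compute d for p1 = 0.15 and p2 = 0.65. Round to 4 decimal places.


Geodesic distance on Bernoulli manifold:
d(p1,p2) = 2*arccos(sqrt(p1*p2) + sqrt((1-p1)*(1-p2))).
sqrt(p1*p2) = sqrt(0.15*0.65) = 0.31225.
sqrt((1-p1)*(1-p2)) = sqrt(0.85*0.35) = 0.545436.
arg = 0.31225 + 0.545436 = 0.857686.
d = 2*arccos(0.857686) = 1.0801

1.0801


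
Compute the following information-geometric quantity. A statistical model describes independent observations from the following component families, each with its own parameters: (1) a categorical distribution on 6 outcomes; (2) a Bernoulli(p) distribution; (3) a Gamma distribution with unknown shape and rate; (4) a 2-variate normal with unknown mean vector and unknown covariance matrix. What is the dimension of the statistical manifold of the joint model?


The dimension of a statistical manifold equals the number of free
(independent) real parameters of the model. For a product of independent
blocks the parameter counts add.
- categorical on 6 outcomes (probabilities sum to 1): 6-1 = 5.
- Bernoulli (p): 1.
- Gamma (shape, rate): 2.
- 2-variate normal: 2 (mean) + 2*3/2 = 3 (symmetric covariance) = 5.
Total = 5 + 1 + 2 + 5 = 13.
Dimension = 13

13


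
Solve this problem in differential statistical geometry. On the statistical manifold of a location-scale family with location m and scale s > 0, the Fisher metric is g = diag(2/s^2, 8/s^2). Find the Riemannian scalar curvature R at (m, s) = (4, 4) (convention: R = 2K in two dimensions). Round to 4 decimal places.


The metric has the form g = (A dm^2 + B ds^2)/s^2 with A = 2, B = 8.
Substitute u = sqrt(A/B)*m: g = B*(du^2 + ds^2)/s^2, i.e. B times the
Poincare upper half-plane metric, which has constant Gaussian curvature -1.
Scaling a 2D metric by a constant c divides the Gaussian curvature by c,
so K = -1/B = -1/(8) = -0.1250 everywhere (the point (m, s) = (4, 4) is irrelevant:
the curvature is constant).
Scalar curvature in dimension 2: R = 2K = -2/(8) = -0.2500.

-0.2500


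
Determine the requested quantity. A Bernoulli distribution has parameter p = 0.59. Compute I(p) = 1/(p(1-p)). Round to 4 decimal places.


For Bernoulli(p), Fisher information is I(p) = 1/(p*(1-p)).
p = 0.59, 1-p = 0.41.
p*(1-p) = 0.2419.
I(p) = 1/0.2419 = 4.1339

4.1339


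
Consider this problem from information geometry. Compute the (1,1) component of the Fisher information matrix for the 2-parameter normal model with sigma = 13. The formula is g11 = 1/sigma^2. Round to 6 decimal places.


For the 2-parameter normal family, the Fisher metric has:
  g11 = 1/sigma^2, g22 = 2/sigma^2.
sigma = 13, sigma^2 = 169.
g11 = 0.005917

0.005917


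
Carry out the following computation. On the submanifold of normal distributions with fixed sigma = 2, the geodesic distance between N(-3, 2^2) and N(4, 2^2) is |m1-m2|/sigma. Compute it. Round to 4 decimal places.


On the fixed-variance normal subfamily, geodesic distance = |m1-m2|/sigma.
|-3 - 4| = 7.
sigma = 2.
d = 7/2 = 3.5000

3.5000


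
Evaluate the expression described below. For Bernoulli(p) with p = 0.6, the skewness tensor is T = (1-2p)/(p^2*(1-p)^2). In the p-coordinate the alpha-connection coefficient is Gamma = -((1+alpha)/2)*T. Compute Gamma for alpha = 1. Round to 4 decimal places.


Skewness (Amari-Chentsov) tensor: T = (1-2p)/(p^2*(1-p)^2).
p = 0.6, 1-2p = -0.2, p^2 = 0.36, (1-p)^2 = 0.16.
T = -0.2/(0.36 * 0.16) = -3.472222.
In the p-coordinate, Gamma^(alpha) = Gamma^(0) - (alpha/2)*T with Gamma^(0) = (1/2)*g'(p) = -T/2,
so Gamma^(alpha) = -((1+alpha)/2)*T.
alpha = 1, -(1+alpha)/2 = -1.0.
Gamma = -1.0 * -3.472222 = 3.4722

3.4722


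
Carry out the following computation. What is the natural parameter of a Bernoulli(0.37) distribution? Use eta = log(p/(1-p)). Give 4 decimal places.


Natural parameter for Bernoulli: eta = log(p/(1-p)).
p = 0.37, 1-p = 0.63.
p/(1-p) = 0.587302.
eta = log(0.587302) = -0.5322

-0.5322


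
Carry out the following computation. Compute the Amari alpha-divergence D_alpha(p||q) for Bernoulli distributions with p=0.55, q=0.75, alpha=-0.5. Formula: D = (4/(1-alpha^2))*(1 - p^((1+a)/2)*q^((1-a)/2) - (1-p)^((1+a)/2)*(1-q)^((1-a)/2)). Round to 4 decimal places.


Amari alpha-divergence:
D = (4/(1-alpha^2))*(1 - p^((1+a)/2)*q^((1-a)/2) - (1-p)^((1+a)/2)*(1-q)^((1-a)/2)).
alpha = -0.5, p = 0.55, q = 0.75.
e1 = (1+alpha)/2 = 0.25, e2 = (1-alpha)/2 = 0.75.
t1 = p^e1 * q^e2 = 0.55^0.25 * 0.75^0.75 = 0.694043.
t2 = (1-p)^e1 * (1-q)^e2 = 0.45^0.25 * 0.25^0.75 = 0.289573.
4/(1-alpha^2) = 5.333333.
D = 5.333333*(1 - 0.694043 - 0.289573) = 0.0874

0.0874
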